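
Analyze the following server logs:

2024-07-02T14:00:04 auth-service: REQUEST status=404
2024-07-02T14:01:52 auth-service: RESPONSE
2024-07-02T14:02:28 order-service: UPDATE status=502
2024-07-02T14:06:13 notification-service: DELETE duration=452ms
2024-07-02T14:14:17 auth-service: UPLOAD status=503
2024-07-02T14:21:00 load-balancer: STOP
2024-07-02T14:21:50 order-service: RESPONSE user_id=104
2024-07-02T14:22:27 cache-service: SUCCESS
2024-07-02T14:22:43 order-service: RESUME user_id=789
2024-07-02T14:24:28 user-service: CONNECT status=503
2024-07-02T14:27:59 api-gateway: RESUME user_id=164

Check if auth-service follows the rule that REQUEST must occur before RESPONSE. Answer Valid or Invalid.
Valid

To validate ordering:

1. Required order: REQUEST → RESPONSE
2. Rule: REQUEST must occur before RESPONSE
3. Check actual order of events for auth-service
4. Result: Valid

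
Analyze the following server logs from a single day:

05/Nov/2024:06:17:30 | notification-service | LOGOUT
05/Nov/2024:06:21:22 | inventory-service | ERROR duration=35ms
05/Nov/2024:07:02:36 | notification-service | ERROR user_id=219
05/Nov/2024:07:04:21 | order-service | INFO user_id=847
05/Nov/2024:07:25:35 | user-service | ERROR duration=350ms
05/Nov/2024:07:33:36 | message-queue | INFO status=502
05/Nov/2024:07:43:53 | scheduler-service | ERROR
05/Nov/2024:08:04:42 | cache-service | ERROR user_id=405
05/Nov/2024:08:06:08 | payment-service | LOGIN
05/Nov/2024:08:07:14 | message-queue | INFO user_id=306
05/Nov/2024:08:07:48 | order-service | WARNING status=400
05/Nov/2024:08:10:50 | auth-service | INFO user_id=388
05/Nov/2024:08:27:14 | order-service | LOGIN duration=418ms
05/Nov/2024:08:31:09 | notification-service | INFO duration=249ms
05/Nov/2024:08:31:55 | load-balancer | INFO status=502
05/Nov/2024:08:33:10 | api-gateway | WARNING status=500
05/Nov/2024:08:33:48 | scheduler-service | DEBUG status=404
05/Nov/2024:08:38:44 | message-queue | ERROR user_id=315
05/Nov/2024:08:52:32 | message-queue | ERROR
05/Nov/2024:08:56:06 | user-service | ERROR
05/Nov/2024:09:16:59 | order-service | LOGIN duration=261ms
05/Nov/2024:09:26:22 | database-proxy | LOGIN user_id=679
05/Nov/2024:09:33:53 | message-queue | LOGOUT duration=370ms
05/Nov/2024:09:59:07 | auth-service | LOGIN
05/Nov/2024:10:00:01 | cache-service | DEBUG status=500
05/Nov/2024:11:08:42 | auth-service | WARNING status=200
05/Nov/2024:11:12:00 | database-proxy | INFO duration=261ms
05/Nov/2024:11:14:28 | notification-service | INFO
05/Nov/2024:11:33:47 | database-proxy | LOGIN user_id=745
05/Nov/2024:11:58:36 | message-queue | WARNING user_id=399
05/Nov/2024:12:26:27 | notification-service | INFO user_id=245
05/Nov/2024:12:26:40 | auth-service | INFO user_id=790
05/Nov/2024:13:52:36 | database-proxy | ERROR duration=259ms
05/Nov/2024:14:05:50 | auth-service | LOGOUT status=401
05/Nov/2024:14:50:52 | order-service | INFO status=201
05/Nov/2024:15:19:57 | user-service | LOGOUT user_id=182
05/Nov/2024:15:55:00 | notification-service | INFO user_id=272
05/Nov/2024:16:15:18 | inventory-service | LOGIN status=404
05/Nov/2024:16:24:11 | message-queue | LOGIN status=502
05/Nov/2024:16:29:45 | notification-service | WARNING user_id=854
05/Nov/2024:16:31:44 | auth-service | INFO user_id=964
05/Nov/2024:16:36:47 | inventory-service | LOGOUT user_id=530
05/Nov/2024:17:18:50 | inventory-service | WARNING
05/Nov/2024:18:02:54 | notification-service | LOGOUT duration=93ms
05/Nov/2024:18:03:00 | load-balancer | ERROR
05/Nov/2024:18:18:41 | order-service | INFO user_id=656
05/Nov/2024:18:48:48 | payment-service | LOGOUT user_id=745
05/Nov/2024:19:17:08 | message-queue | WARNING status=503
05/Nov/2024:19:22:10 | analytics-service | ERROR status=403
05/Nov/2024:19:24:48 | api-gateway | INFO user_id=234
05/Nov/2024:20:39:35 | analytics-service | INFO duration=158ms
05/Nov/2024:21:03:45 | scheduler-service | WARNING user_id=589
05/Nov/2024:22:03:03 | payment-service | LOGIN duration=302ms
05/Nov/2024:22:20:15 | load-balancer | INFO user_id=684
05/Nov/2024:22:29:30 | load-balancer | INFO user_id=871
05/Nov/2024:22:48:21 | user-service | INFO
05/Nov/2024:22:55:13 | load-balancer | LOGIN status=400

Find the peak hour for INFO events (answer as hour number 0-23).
8

To find the peak hour:

1. Group all INFO events by hour
2. Count events in each hour
3. Find hour with maximum count
4. Peak hour: 8 (with 4 events)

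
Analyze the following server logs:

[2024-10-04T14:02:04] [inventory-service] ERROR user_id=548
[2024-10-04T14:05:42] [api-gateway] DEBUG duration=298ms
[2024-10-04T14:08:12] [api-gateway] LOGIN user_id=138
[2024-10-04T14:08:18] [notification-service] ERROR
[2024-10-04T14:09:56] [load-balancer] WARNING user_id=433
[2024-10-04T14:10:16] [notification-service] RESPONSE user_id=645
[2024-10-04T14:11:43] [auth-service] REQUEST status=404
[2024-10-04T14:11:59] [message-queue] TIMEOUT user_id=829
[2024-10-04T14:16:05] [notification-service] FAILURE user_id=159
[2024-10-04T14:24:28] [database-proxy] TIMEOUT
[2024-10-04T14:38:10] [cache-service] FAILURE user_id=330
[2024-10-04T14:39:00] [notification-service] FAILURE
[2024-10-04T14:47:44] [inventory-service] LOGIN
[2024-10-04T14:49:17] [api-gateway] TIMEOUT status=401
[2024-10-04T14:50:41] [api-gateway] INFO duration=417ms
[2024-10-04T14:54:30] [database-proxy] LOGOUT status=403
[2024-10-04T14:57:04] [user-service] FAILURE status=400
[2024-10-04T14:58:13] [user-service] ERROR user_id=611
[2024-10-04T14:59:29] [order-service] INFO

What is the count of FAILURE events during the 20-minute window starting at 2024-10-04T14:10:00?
1

To count events in the time window:

1. Window boundaries: 2024-10-04T14:10:00 to 2024-10-04T14:30:00
2. Filter for FAILURE events within this window
3. Count matching events: 1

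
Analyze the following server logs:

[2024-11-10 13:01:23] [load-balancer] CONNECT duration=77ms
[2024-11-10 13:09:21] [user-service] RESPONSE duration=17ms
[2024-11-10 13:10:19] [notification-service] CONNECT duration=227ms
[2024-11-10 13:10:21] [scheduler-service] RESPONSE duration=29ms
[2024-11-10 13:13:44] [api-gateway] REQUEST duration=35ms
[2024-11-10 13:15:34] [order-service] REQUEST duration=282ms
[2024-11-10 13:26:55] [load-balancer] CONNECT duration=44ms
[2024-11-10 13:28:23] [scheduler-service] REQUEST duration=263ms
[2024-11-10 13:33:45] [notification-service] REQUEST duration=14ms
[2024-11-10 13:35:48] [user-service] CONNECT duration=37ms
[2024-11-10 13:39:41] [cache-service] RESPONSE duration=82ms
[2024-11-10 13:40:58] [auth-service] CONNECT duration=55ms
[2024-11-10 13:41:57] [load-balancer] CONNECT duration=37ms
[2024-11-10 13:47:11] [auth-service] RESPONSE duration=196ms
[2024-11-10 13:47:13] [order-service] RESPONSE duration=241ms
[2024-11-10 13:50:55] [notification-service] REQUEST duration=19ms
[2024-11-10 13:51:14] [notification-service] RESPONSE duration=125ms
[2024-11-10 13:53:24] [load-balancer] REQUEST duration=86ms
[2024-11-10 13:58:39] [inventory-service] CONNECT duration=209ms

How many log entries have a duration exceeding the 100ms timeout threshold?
7

To count timeouts:

1. Threshold: 100ms
2. Extract duration from each log entry
3. Count entries where duration > 100
4. Timeout count: 7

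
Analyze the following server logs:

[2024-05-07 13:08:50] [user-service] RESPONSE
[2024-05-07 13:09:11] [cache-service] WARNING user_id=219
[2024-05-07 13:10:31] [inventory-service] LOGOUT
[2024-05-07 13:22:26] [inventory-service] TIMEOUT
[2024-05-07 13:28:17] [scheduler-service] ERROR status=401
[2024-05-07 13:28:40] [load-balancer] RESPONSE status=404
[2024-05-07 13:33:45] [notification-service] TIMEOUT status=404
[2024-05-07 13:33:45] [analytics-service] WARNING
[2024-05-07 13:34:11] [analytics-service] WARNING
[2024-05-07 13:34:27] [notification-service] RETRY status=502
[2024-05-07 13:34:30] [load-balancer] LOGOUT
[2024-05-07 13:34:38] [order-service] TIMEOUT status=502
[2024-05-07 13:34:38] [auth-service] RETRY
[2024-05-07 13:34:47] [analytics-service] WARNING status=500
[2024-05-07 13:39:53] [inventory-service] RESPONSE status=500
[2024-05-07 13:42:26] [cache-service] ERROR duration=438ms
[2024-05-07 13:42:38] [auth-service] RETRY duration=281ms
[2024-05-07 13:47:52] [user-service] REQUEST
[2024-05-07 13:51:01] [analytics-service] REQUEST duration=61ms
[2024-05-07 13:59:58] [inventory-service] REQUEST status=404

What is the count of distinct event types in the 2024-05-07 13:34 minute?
4

To count unique event types:

1. Filter events in the minute starting at 2024-05-07 13:34
2. Extract event types from matching entries
3. Count unique types: 4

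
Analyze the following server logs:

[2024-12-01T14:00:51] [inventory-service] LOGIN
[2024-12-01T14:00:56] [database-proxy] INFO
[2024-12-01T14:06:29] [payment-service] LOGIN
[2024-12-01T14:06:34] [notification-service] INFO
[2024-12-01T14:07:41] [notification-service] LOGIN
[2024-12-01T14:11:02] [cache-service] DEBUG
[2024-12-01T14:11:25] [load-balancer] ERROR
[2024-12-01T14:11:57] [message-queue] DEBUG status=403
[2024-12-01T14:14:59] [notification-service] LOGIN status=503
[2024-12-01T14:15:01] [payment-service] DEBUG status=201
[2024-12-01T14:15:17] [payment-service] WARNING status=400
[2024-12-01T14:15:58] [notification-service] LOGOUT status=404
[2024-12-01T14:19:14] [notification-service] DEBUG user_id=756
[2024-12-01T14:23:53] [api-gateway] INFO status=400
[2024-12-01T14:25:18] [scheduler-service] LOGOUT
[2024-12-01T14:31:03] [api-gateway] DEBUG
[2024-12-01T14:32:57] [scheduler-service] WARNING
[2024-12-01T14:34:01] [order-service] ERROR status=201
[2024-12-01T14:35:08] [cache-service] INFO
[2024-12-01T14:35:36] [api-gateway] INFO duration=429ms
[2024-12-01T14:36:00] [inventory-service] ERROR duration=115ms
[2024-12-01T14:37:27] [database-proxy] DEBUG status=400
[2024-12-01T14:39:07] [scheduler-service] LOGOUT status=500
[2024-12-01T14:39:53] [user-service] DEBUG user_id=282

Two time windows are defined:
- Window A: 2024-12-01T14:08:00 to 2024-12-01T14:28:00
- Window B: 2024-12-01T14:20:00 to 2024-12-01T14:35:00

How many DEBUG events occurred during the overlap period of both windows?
0

To find overlap events:

1. Window A: 2024-12-01T14:08:00 to 2024-12-01T14:28:00
2. Window B: 2024-12-01T14:20:00 to 2024-12-01T14:35:00
3. Overlap period: 2024-12-01T14:20:00 to 2024-12-01T14:28:00
4. Count DEBUG events in overlap: 0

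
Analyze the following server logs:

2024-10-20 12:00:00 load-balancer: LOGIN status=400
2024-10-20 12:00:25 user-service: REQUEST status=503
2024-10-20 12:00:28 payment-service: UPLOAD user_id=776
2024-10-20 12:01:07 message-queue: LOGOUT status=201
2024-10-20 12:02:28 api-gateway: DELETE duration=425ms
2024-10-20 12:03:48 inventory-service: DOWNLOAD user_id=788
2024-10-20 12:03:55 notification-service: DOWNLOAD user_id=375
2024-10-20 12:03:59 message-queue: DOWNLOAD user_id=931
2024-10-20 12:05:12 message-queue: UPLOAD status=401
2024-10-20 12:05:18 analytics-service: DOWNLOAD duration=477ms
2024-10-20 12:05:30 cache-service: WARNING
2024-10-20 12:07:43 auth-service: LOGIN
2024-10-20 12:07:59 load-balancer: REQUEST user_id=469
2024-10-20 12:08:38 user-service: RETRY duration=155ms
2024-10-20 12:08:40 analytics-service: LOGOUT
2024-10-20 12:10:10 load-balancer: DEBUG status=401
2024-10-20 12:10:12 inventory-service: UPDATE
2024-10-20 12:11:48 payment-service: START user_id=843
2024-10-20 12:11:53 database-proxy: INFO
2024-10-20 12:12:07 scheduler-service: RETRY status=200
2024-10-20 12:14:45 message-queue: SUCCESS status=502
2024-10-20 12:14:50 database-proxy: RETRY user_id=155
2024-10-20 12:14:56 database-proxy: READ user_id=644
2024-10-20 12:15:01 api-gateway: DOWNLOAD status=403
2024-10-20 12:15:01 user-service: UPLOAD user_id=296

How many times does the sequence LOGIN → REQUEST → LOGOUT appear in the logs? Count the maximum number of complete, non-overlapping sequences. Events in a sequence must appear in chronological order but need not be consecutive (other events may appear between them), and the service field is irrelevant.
2

To count sequences:

1. Look for pattern: LOGIN → REQUEST → LOGOUT
2. Greedily scan the log in chronological order, matching each sequence element in turn (ignoring service)
3. Each time the full pattern completes, increment the count and restart matching from the next event
4. Complete non-overlapping sequences found: 2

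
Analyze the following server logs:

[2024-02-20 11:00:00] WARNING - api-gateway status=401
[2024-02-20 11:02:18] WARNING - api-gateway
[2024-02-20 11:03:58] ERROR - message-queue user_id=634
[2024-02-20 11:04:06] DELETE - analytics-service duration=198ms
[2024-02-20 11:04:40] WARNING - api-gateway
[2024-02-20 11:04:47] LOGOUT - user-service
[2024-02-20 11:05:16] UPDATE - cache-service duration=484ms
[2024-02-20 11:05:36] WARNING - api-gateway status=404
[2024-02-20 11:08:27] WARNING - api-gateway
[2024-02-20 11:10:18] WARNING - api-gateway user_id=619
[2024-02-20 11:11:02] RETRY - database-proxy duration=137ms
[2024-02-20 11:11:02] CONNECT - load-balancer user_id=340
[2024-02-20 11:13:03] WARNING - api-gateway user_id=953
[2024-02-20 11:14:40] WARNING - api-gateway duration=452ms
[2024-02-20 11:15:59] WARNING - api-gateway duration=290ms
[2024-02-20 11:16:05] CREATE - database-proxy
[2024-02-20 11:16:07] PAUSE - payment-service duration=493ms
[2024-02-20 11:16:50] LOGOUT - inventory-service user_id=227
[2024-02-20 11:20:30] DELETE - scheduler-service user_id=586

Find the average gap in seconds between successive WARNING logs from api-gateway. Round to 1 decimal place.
119.9

To calculate average interval:

1. Find all WARNING events for api-gateway in order
2. Calculate time gaps between consecutive events
3. Compute mean of gaps: 959 / 8 = 119.9 seconds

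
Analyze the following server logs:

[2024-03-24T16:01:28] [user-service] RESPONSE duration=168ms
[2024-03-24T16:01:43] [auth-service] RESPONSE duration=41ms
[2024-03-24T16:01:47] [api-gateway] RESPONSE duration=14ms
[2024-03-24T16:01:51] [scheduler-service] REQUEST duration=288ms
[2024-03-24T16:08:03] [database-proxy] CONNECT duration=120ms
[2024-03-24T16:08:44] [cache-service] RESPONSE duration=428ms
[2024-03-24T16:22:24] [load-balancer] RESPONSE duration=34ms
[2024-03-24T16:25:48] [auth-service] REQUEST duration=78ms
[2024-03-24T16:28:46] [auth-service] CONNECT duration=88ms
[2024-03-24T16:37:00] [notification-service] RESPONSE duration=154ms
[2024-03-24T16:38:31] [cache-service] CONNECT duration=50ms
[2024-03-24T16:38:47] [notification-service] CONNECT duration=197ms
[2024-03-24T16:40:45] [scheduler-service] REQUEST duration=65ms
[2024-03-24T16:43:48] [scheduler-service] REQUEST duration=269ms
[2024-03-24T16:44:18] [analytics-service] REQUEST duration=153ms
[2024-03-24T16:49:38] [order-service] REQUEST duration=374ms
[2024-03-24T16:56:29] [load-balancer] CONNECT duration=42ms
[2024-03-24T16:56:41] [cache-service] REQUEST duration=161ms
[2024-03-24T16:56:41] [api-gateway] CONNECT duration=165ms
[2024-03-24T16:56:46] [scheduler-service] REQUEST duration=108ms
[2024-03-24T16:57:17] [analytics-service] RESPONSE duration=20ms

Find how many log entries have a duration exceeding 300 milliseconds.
2

To count timeouts:

1. Threshold: 300ms
2. Extract duration from each log entry
3. Count entries where duration > 300
4. Timeout count: 2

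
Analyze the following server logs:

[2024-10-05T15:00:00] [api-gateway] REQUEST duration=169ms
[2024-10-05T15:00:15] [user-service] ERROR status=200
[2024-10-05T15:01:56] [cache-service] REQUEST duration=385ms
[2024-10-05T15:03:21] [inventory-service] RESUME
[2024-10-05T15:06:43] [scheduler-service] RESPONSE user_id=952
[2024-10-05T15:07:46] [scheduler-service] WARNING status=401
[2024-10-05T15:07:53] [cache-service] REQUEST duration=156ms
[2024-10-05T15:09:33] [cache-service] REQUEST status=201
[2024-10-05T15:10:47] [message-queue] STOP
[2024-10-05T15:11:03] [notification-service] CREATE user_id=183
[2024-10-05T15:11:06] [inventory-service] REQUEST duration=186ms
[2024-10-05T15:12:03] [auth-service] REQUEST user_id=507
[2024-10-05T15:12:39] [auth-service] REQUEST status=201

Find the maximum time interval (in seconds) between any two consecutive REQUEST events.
357

To find the longest gap:

1. Extract all REQUEST events in chronological order
2. Calculate time differences between consecutive events
3. Find the maximum difference
4. Longest gap: 357 seconds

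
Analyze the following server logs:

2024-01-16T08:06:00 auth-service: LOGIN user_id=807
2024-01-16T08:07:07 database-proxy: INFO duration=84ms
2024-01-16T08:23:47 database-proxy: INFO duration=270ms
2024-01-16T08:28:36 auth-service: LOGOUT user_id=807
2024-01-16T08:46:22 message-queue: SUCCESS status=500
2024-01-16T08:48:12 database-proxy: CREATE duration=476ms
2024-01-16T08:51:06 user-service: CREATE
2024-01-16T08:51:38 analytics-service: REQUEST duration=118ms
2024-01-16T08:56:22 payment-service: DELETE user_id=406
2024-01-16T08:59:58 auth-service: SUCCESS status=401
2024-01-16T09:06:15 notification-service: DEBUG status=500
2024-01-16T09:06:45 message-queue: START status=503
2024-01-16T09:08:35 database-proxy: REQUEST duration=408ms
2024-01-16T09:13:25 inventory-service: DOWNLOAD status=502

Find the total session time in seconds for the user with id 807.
1356

To calculate session duration:

1. Find LOGIN event for user_id=807: 2024-01-16T08:06:00
2. Find LOGOUT event for user_id=807: 2024-01-16T08:28:36
3. Session duration: 2024-01-16T08:28:36 - 2024-01-16T08:06:00 = 1356 seconds (22 minutes)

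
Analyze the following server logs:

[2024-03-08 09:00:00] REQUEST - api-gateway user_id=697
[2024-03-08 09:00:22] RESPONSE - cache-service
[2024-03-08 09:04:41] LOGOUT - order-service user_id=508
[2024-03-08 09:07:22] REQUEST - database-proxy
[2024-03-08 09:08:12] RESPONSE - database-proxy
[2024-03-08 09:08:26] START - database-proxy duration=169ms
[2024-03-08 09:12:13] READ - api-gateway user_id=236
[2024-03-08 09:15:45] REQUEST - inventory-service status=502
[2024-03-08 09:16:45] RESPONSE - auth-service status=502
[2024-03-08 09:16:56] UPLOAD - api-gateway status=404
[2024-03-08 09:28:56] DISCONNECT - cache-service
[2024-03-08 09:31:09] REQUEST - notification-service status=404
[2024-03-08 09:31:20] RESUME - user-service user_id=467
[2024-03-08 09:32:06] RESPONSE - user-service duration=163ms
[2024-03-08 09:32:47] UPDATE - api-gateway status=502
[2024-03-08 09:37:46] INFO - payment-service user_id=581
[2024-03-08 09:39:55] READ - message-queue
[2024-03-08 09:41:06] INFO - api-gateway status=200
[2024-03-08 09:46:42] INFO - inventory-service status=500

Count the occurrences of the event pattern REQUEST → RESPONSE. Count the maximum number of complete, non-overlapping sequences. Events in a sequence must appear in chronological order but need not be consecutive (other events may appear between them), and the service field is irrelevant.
4

To count sequences:

1. Look for pattern: REQUEST → RESPONSE
2. Greedily scan the log in chronological order, matching each sequence element in turn (ignoring service)
3. Each time the full pattern completes, increment the count and restart matching from the next event
4. Complete non-overlapping sequences found: 4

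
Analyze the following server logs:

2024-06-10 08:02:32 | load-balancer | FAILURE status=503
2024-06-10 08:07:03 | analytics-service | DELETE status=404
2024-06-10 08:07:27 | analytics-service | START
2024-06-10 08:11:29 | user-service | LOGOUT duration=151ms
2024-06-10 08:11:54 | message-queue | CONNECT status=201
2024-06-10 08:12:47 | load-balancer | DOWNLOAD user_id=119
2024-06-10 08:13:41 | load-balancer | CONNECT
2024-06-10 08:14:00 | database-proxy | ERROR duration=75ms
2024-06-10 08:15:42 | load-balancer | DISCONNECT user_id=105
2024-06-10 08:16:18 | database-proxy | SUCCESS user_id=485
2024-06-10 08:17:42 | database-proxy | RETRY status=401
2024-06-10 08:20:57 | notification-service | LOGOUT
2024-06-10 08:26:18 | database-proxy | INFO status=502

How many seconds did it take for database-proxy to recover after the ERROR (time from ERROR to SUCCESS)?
138

To calculate recovery time:

1. Find ERROR event for database-proxy: 2024-06-10 08:14:00
2. Find next SUCCESS event for database-proxy: 2024-06-10 08:16:18
3. Recovery time: 2024-06-10 08:16:18 - 2024-06-10 08:14:00 = 138 seconds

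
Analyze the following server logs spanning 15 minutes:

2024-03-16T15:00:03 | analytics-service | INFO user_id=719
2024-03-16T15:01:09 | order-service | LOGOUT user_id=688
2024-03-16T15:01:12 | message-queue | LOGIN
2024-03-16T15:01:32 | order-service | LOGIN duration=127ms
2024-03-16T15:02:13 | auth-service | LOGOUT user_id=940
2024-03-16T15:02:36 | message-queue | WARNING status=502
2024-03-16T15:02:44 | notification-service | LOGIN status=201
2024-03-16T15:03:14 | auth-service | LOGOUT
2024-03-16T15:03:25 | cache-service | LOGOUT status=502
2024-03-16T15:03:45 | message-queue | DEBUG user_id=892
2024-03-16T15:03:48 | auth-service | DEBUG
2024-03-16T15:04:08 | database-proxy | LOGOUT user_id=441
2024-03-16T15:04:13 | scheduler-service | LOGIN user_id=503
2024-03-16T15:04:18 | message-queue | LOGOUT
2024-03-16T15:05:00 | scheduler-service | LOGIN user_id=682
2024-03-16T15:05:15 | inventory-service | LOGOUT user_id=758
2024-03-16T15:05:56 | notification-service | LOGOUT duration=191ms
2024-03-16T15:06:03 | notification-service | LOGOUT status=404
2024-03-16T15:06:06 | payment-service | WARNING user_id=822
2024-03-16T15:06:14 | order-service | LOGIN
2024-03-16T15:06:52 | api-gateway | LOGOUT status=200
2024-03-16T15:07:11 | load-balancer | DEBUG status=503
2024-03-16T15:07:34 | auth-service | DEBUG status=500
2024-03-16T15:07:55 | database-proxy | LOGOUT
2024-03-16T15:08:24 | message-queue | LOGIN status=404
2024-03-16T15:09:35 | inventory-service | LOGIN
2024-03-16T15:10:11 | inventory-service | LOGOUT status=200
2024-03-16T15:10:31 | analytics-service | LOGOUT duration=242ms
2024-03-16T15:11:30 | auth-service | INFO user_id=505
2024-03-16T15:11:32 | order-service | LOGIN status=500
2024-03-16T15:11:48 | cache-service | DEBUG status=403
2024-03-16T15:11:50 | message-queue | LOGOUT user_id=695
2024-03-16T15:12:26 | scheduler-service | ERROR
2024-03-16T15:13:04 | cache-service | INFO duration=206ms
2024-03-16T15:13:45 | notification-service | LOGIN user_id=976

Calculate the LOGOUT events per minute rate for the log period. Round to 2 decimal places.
0.93

To calculate the rate:

1. Count total LOGOUT events: 14
2. Total time period: 15 minutes
3. Rate = 14 / 15 = 0.93 events per minute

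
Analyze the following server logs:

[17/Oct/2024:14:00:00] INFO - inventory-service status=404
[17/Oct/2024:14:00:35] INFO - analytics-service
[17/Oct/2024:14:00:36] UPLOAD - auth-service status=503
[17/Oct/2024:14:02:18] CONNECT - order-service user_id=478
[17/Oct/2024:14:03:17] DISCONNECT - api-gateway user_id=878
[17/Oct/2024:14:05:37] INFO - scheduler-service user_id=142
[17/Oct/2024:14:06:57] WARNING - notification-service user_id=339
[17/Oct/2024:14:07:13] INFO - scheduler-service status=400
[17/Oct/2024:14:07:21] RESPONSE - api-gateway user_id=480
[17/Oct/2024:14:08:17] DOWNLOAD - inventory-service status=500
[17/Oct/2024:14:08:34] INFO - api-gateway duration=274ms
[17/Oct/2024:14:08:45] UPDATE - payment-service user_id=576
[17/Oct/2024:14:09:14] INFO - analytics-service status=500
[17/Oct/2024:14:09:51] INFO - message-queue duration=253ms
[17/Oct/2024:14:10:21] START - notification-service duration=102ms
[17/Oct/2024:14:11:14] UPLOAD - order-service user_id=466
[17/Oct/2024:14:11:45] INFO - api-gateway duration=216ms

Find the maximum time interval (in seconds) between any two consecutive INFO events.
302

To find the longest gap:

1. Extract all INFO events in chronological order
2. Calculate time differences between consecutive events
3. Find the maximum difference
4. Longest gap: 302 seconds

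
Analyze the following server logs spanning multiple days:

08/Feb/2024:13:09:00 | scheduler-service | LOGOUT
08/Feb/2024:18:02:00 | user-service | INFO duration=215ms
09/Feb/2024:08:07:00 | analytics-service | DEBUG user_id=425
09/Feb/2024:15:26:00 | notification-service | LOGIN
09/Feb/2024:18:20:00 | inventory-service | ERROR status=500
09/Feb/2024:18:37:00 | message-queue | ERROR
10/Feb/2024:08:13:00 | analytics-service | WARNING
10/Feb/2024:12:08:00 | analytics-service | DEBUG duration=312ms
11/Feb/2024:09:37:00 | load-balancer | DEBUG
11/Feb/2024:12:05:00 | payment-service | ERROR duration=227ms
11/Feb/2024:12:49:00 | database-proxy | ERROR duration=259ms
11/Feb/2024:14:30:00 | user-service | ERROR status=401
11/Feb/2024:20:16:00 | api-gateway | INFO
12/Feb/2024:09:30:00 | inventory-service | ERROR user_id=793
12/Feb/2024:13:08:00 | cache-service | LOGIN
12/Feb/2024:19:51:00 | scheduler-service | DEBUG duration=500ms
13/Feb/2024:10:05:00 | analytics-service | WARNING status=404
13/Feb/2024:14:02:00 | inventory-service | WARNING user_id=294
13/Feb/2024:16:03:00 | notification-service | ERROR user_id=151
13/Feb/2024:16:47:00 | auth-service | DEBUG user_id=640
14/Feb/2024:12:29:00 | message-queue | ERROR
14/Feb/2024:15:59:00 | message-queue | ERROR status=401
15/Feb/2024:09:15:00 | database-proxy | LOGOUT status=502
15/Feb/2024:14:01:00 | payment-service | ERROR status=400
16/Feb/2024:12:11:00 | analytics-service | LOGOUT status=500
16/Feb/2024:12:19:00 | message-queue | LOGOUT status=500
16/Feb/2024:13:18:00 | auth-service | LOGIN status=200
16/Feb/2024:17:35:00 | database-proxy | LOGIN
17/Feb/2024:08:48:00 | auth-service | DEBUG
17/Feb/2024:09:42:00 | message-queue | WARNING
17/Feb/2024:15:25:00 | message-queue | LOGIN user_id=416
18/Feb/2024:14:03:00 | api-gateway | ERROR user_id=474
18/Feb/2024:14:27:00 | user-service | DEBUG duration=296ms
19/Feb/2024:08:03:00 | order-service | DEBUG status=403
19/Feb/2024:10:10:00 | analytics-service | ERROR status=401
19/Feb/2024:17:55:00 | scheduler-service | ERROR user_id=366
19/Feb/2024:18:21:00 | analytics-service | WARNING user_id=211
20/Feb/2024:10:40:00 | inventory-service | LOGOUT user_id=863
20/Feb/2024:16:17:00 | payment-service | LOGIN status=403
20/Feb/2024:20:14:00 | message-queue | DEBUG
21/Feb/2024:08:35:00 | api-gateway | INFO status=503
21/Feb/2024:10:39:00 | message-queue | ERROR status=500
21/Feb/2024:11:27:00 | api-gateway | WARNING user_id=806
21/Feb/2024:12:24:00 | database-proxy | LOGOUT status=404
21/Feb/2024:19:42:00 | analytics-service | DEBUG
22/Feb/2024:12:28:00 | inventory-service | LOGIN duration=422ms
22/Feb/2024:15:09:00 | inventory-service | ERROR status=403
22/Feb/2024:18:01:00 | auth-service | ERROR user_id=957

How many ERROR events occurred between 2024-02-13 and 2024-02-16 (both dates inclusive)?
4

To filter by date range:

1. Date range: 2024-02-13 through 2024-02-16, both dates inclusive
2. Filter for ERROR events whose date falls in this range
3. Count matching events: 4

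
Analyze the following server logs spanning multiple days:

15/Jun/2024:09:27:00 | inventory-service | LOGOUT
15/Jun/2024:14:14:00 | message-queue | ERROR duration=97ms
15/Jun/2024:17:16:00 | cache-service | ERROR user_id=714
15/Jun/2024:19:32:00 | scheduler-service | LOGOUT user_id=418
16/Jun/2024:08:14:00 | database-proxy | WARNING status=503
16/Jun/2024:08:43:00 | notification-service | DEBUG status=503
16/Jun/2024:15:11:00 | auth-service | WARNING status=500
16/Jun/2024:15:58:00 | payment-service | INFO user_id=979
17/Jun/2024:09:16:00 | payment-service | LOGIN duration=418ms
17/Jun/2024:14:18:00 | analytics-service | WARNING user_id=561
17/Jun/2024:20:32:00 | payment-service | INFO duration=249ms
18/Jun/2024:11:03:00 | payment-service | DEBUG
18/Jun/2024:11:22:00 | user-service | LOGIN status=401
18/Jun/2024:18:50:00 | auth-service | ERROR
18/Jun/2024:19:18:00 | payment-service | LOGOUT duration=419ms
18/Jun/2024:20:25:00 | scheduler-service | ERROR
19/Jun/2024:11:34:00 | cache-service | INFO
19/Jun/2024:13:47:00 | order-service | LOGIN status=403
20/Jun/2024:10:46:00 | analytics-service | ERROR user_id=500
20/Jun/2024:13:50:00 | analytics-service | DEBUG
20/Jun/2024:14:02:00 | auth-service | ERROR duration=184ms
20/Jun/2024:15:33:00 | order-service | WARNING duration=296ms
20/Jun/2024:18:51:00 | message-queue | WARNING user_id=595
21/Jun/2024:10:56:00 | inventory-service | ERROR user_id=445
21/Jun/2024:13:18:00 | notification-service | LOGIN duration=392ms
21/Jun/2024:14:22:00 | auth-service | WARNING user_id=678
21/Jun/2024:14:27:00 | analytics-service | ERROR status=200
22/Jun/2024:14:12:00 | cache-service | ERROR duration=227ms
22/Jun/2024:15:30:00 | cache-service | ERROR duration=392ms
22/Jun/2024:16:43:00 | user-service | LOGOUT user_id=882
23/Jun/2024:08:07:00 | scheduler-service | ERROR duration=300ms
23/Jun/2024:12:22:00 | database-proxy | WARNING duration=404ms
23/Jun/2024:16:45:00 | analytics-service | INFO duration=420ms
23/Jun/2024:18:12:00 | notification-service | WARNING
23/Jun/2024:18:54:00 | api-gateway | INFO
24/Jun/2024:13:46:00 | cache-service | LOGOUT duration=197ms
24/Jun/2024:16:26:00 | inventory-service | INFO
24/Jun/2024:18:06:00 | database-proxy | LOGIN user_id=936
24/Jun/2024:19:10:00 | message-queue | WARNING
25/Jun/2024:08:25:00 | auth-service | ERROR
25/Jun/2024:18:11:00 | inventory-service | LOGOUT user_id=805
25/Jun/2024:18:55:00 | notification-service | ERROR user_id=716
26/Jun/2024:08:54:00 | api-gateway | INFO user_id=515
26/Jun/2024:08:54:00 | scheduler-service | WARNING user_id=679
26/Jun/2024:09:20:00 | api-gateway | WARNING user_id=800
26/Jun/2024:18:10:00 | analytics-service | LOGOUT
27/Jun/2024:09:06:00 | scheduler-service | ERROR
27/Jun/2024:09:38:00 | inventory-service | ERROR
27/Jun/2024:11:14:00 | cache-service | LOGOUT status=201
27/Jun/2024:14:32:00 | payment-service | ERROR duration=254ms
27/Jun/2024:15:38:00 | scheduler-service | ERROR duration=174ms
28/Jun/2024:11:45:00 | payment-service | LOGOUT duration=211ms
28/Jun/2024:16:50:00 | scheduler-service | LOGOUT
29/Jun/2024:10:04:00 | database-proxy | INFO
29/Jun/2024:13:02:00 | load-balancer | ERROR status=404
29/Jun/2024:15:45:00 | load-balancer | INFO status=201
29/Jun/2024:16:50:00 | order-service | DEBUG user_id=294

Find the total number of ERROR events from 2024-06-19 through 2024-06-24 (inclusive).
7

To filter by date range:

1. Date range: 2024-06-19 through 2024-06-24, both dates inclusive
2. Filter for ERROR events whose date falls in this range
3. Count matching events: 7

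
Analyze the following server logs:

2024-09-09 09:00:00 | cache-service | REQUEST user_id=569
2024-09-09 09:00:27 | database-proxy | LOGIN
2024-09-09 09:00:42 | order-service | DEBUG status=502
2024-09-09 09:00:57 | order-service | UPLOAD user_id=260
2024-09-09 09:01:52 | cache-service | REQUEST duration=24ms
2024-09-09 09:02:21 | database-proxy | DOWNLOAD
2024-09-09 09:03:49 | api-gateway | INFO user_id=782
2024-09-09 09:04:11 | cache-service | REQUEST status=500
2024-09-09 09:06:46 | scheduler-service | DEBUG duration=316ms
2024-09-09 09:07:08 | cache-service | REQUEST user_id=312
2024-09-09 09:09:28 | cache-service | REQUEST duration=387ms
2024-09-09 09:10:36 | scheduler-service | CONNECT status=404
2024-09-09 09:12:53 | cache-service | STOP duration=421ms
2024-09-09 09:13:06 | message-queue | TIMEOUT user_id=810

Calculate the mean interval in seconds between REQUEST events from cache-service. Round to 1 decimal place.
142.0

To calculate average interval:

1. Find all REQUEST events for cache-service in order
2. Calculate time gaps between consecutive events
3. Compute mean of gaps: 568 / 4 = 142.0 seconds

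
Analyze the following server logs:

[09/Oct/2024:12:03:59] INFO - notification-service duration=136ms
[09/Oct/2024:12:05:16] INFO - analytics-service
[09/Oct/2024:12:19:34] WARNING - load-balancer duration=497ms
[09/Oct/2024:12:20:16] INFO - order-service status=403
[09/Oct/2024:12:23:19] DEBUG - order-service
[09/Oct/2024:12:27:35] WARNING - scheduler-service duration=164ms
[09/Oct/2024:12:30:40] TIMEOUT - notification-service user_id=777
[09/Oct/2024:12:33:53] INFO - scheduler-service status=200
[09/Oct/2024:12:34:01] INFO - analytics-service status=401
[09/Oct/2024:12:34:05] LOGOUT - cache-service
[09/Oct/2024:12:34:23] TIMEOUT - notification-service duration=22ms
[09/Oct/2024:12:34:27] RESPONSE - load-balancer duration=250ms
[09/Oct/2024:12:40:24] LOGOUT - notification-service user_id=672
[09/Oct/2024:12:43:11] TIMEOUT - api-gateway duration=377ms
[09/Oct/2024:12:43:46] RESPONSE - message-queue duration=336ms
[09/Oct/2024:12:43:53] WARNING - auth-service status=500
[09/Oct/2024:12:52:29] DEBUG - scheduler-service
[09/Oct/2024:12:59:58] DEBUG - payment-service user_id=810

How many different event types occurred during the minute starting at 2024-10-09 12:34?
4

To count unique event types:

1. Filter events in the minute starting at 2024-10-09 12:34
2. Extract event types from matching entries
3. Count unique types: 4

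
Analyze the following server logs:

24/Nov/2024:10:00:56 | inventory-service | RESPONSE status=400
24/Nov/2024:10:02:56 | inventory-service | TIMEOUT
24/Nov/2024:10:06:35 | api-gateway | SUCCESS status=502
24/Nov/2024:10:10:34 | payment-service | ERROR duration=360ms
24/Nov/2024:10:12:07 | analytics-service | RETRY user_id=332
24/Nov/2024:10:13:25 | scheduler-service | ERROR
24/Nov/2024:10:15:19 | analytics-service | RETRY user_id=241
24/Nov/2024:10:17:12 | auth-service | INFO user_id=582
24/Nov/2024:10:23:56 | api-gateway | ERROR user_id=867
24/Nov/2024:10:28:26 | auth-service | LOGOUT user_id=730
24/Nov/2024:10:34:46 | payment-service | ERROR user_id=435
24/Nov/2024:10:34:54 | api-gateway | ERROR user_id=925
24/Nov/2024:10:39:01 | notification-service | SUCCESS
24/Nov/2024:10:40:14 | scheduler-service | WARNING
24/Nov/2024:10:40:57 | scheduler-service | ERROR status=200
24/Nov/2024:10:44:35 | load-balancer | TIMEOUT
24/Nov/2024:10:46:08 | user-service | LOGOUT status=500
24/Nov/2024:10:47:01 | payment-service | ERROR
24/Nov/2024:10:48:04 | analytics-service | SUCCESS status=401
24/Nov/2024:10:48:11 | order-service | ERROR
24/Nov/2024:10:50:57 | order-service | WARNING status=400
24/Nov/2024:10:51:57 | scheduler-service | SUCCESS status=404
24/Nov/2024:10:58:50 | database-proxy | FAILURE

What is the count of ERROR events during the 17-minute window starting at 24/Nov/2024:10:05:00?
2

To count events in the time window:

1. Window boundaries: 24/Nov/2024:10:05:00 to 24/Nov/2024:10:22:00
2. Filter for ERROR events within this window
3. Count matching events: 2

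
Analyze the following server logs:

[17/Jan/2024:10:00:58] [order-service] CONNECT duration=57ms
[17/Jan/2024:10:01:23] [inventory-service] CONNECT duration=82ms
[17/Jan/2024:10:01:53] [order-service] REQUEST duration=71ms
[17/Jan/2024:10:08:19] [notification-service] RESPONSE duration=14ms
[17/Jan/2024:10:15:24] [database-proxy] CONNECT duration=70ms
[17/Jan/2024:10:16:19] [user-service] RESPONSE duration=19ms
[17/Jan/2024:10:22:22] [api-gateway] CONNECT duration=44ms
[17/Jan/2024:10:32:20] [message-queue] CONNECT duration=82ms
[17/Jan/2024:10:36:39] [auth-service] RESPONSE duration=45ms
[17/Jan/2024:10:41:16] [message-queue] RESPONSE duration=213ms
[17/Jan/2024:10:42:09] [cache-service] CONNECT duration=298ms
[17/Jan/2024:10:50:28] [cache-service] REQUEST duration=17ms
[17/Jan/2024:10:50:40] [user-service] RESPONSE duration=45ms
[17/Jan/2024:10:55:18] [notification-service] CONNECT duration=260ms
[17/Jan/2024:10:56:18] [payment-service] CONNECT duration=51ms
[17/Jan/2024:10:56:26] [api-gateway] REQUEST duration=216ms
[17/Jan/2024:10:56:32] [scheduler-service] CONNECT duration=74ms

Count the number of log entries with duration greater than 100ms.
4

To count timeouts:

1. Threshold: 100ms
2. Extract duration from each log entry
3. Count entries where duration > 100
4. Timeout count: 4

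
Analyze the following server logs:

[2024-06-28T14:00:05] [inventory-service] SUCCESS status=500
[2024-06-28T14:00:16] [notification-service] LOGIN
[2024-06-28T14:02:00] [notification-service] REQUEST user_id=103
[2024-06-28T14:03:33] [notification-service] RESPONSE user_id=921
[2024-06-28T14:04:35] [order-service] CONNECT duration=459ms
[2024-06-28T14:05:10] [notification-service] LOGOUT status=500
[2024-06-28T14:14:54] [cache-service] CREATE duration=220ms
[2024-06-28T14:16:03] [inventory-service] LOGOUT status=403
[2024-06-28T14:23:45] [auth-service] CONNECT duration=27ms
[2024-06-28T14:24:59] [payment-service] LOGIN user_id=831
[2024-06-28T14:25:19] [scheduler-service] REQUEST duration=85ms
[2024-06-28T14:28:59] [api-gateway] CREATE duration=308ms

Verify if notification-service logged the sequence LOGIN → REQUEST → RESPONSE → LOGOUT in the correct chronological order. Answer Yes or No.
Yes

To verify sequence order:

1. Find all events in sequence LOGIN → REQUEST → RESPONSE → LOGOUT for notification-service
2. Extract their timestamps
3. Check if timestamps are in ascending order
4. Result: Yes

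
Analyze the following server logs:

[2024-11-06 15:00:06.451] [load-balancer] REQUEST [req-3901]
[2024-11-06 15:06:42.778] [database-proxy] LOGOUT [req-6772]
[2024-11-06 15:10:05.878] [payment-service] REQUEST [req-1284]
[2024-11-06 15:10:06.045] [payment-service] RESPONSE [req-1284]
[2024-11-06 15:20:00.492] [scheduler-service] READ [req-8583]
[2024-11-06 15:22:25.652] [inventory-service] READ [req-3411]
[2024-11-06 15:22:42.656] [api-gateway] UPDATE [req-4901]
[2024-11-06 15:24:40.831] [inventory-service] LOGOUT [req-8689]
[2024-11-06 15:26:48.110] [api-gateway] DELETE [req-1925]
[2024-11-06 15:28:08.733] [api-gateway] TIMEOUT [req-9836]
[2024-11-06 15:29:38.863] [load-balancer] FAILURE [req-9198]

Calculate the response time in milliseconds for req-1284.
167

To calculate latency:

1. Find REQUEST with id req-1284: 2024-11-06 15:10:05.878
2. Find RESPONSE with id req-1284: 2024-11-06 15:10:06.045
3. Latency: 2024-11-06 15:10:06.045 - 2024-11-06 15:10:05.878 = 167ms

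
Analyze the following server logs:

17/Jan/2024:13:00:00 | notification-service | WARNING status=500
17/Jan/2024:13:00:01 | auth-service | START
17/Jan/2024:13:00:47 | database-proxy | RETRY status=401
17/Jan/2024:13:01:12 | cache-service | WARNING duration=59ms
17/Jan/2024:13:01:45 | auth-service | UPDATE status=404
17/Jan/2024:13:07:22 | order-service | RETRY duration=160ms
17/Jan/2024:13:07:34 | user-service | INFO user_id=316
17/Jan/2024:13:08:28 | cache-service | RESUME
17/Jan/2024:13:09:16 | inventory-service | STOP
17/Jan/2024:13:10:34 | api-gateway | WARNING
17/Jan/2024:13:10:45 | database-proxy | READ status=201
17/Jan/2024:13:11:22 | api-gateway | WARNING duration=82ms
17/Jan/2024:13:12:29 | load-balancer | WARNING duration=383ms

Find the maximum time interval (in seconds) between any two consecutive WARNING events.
562

To find the longest gap:

1. Extract all WARNING events in chronological order
2. Calculate time differences between consecutive events
3. Find the maximum difference
4. Longest gap: 562 seconds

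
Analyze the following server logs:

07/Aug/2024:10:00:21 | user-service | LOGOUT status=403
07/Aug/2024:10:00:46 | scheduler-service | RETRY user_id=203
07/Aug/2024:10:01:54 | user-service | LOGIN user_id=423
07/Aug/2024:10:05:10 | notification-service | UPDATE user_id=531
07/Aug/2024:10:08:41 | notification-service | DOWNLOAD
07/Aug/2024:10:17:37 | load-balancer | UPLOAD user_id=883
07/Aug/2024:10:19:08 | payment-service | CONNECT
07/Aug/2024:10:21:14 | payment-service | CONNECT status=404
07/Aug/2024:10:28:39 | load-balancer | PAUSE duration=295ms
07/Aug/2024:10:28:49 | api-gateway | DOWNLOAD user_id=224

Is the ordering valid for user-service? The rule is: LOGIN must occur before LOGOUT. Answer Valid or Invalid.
Invalid

To validate ordering:

1. Required order: LOGIN → LOGOUT
2. Rule: LOGIN must occur before LOGOUT
3. Check actual order of events for user-service
4. Result: Invalid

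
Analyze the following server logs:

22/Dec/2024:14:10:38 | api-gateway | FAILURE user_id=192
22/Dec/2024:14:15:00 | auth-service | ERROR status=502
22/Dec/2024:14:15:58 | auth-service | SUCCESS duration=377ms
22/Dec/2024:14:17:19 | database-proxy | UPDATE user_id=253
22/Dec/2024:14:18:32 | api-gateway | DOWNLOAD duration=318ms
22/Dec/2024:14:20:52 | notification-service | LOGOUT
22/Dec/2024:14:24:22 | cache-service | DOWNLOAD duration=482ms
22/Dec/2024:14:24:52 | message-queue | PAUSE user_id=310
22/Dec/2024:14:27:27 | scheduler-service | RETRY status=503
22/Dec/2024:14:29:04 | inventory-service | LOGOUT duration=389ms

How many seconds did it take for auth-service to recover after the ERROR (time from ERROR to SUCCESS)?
58

To calculate recovery time:

1. Find ERROR event for auth-service: 22/Dec/2024:14:15:00
2. Find next SUCCESS event for auth-service: 22/Dec/2024:14:15:58
3. Recovery time: 22/Dec/2024:14:15:58 - 22/Dec/2024:14:15:00 = 58 seconds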